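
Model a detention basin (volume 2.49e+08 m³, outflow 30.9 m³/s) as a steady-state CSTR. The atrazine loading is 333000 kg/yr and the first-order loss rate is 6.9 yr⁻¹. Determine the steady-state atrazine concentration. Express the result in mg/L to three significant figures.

Outflow Q = 30.9 m³/s × 3.156e+07 s/yr = 9.751e+08 m³/yr.
Steady-state CSTR mass balance: W = Q·C + k·V·C, so C = W/(Q + kV).
Q + kV = 9.751e+08 + 6.9·2.49e+08 = 2.693e+09 m³/yr.
C = 333000/2.693e+09 = 0.0001236 kg/m³ = 0.1236 mg/L.

0.124 mg/L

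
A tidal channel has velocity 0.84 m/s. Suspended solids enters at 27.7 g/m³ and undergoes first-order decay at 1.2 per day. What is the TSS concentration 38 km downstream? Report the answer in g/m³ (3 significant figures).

14.8 g/m³

Travel time t = 38 km / 0.84 m/s = 3.8e+04/0.84 = 4.524e+04 s = 0.5236 d.
First-order decay: C = 27.7·exp(−1.2·0.5236) = 27.7·0.5335 = 14.78 g/m³.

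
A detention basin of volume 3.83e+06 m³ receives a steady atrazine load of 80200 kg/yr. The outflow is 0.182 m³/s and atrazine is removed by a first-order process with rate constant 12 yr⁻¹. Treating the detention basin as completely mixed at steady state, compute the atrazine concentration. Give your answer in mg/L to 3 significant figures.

1.55 mg/L

Outflow Q = 0.182 m³/s × 3.156e+07 s/yr = 5.743e+06 m³/yr.
Steady-state CSTR mass balance: W = Q·C + k·V·C, so C = W/(Q + kV).
Q + kV = 5.743e+06 + 12·3.83e+06 = 5.17e+07 m³/yr.
C = 80200/5.17e+07 = 0.001551 kg/m³ = 1.551 mg/L.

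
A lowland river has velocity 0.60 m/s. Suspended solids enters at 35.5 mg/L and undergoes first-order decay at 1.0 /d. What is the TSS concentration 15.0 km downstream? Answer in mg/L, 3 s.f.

26.6 mg/L

Travel time t = 15.0 km / 0.60 m/s = 1.5e+04/0.60 = 2.5e+04 s = 0.2894 d.
First-order decay: C = 35.5·exp(−1.0·0.2894) = 35.5·0.7487 = 26.58 mg/L.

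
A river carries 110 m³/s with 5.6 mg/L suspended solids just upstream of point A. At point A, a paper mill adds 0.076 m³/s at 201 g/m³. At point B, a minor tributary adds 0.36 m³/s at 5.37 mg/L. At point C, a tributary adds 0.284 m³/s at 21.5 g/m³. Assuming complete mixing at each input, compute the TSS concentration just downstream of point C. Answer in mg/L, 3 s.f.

5.77 mg/L

After input A: C = (110·5.6 + 0.076·201) / 110.1 = 5.735 mg/L.
After input B: C = (110.1·5.735 + 0.36·5.37) / 110.4 = 5.734 mg/L.
After input C: C = (110.4·5.734 + 0.284·21.5) / 110.7 = 5.774 mg/L.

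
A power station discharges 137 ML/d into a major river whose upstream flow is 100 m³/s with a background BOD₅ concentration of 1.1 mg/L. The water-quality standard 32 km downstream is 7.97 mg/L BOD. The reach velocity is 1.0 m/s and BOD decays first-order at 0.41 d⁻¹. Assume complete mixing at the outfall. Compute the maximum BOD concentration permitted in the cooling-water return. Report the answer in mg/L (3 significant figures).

525 mg/L

137 ML/d = 1.586 m³/s.
Travel time to the compliance point: t = 3.2e+04/1.0 = 3.2e+04 s = 0.3704 d; decay factor exp(−0.41·0.3704) = 0.8591.
So the concentration just after mixing may be at most 7.97/0.8591 = 9.277 mg/L.
Mass balance: 9.277·101.6 = 1.586·Cₑ + 100·1.1.
Cₑ = (942.4 − 110) / 1.586 = 525 mg/L.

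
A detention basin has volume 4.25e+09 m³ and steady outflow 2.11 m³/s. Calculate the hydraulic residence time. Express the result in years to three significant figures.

63.8 yr

Q = 2.11 m³/s × 3.156e+07 s/yr = 6.659e+07 m³/yr.
Hydraulic residence time τ = V/Q = 4.25e+09/6.659e+07 = 63.83 yr.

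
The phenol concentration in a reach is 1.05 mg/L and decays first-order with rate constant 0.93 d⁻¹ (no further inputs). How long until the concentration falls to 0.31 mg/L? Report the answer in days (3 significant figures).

1.31 d

t = ln(C₀/C)/k = ln(1.05/0.31)/0.93 = 1.22/0.93 = 1.312 d.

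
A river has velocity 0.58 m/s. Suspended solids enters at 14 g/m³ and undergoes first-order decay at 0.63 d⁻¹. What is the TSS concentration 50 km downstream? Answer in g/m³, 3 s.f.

Travel time t = 50 km / 0.58 m/s = 5e+04/0.58 = 8.621e+04 s = 0.9978 d.
First-order decay: C = 14·exp(−0.63·0.9978) = 14·0.5333 = 7.467 g/m³.

7.47 g/m³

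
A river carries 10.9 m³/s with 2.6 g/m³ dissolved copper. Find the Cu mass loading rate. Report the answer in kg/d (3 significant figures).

2450 kg/d

Mass flux = Q·C = 10.9 m³/s × 2.6 g/m³ = 28.34 g/s.
= 28.34 g/s × 86.4 = 2449 kg/d.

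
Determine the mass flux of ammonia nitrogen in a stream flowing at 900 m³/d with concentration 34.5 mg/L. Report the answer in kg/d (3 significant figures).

31.1 kg/d

900 m³/d = 0.01042 m³/s.
Mass flux = Q·C = 0.01042 m³/s × 34.5 g/m³ = 0.3594 g/s.
= 0.3594 g/s × 86.4 = 31.05 kg/d.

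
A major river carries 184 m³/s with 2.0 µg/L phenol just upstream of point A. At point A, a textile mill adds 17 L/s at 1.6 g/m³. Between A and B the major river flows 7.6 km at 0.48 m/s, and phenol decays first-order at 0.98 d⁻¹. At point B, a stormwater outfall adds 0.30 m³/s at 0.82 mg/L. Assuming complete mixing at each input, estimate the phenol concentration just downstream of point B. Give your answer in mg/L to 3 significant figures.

0.00313 mg/L

2.0 µg/L = 0.002 mg/L.
17 L/s = 0.017 m³/s.
After input A: C = (184·0.002 + 0.017·1.6) / 184 = 0.002148 mg/L.
Over the 7.6 km reach to input B (t = 1.583e+04 s = 0.1833 d), decay gives C = 0.002148·exp(−0.98·0.1833) = 0.001795 mg/L.
After input B: C = (184·0.001795 + 0.3·0.82) / 184.3 = 0.003126 mg/L.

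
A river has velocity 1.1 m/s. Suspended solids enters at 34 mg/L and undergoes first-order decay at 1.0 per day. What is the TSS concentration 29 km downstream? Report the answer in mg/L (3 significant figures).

Travel time t = 29 km / 1.1 m/s = 2.9e+04/1.1 = 2.636e+04 s = 0.3051 d.
First-order decay: C = 34·exp(−1.0·0.3051) = 34·0.737 = 25.06 mg/L.

25.1 mg/L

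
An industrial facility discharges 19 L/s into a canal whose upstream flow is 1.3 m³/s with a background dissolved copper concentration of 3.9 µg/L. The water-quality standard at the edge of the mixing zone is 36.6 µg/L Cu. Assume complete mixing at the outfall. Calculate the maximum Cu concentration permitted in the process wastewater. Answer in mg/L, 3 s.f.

19 L/s = 0.019 m³/s.
3.9 µg/L = 0.0039 mg/L.
36.6 µg/L = 0.0366 mg/L.
Mass balance: 0.0366·1.319 = 0.019·Cₑ + 1.3·0.0039.
Cₑ = (0.04828 − 0.00507) / 0.019 = 2.274 mg/L.

2.27 mg/L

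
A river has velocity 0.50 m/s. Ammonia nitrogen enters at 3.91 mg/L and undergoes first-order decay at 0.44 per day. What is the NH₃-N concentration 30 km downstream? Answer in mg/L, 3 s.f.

Travel time t = 30 km / 0.50 m/s = 3e+04/0.50 = 6e+04 s = 0.6944 d.
First-order decay: C = 3.91·exp(−0.44·0.6944) = 3.91·0.7367 = 2.881 mg/L.

2.88 mg/L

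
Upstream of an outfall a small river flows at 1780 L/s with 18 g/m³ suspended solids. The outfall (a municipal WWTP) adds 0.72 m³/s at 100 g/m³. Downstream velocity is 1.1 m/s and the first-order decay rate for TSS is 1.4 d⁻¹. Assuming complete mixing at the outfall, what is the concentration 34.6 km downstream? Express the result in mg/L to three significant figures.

1780 L/s = 1.78 m³/s.
After complete mixing, C₀ = (0.72·100 + 1.78·18) / 2.5 = 41.62 mg/L.
Travel time t = 3.46e+04 m / 1.1 m/s = 3.145e+04 s = 0.3641 d.
C = 41.62·exp(−1.4·0.3641) = 41.62·0.6007 = 25 mg/L.

25.0 mg/L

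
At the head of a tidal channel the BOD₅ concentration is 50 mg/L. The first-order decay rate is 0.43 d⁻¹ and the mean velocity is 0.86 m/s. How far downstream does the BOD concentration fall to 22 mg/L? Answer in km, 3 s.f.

142 km

From C = C₀·e^(−kt), t = ln(C₀/C)/k = ln(50/22)/0.43 = 0.821/0.43 = 1.909 d.
Distance = v·t = 0.86 m/s × 1.65e+05 s = 1.419e+05 m = 141.9 km.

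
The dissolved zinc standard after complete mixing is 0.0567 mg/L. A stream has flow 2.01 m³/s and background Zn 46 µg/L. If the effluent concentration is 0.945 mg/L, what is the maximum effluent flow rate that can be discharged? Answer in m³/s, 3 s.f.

0.0242 m³/s

46 µg/L = 0.046 mg/L.
Mass balance at complete mixing: C_std·(Q_w + Q_r) = Q_w·C_e + Q_r·C_b.
Rearranging, Q_w = Q_r·(C_std − C_b)/(C_e − C_std) = 2.01·(0.0567 − 0.046) / (0.945 − 0.0567) = 0.02421 m³/s.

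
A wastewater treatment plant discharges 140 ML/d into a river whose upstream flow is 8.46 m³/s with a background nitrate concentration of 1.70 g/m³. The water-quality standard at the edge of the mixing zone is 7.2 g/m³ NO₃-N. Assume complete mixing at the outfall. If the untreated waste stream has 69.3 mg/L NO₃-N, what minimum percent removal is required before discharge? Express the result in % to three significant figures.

140 ML/d = 1.62 m³/s.
Mass balance: 7.2·10.08 = 1.62·Cₑ + 8.46·1.7.
Cₑ = (72.58 − 14.38) / 1.62 = 35.92 mg/L.
Required removal = 1 − 35.92/69.3 = 48.17 %.

48.2 %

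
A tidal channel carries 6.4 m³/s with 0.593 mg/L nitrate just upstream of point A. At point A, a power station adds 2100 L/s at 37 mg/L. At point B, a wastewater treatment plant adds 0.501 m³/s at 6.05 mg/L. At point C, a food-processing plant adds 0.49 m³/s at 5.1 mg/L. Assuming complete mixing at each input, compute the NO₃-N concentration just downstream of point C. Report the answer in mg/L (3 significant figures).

9.17 mg/L

2100 L/s = 2.1 m³/s.
After input A: C = (6.4·0.593 + 2.1·37) / 8.5 = 9.588 mg/L.
After input B: C = (8.5·9.588 + 0.501·6.05) / 9.001 = 9.391 mg/L.
After input C: C = (9.001·9.391 + 0.49·5.1) / 9.491 = 9.169 mg/L.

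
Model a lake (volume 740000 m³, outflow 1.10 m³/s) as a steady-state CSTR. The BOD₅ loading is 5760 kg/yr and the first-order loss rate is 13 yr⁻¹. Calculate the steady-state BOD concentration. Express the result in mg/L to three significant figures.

Outflow Q = 1.10 m³/s × 3.156e+07 s/yr = 3.471e+07 m³/yr.
Steady-state CSTR mass balance: W = Q·C + k·V·C, so C = W/(Q + kV).
Q + kV = 3.471e+07 + 13·740000 = 4.433e+07 m³/yr.
C = 5760/4.433e+07 = 0.0001299 kg/m³ = 0.1299 mg/L.

0.130 mg/L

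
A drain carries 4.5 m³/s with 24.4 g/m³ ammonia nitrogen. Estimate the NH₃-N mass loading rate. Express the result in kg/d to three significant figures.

9490 kg/d

Mass flux = Q·C = 4.5 m³/s × 24.4 g/m³ = 109.8 g/s.
= 109.8 g/s × 86.4 = 9487 kg/d.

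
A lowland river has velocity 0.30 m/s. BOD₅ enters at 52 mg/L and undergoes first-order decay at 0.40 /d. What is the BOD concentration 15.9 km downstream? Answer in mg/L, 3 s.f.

40.7 mg/L

Travel time t = 15.9 km / 0.30 m/s = 1.59e+04/0.30 = 5.3e+04 s = 0.6134 d.
First-order decay: C = 52·exp(−0.40·0.6134) = 52·0.7824 = 40.69 mg/L.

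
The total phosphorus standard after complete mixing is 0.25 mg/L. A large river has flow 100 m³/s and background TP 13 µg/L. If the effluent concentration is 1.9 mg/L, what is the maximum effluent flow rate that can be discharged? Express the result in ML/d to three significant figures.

13 µg/L = 0.013 mg/L.
Mass balance at complete mixing: C_std·(Q_w + Q_r) = Q_w·C_e + Q_r·C_b.
Rearranging, Q_w = Q_r·(C_std − C_b)/(C_e − C_std) = 100·(0.25 − 0.013) / (1.9 − 0.25) = 14.36 m³/s.
= 1241 ML/d.

1240 ML/d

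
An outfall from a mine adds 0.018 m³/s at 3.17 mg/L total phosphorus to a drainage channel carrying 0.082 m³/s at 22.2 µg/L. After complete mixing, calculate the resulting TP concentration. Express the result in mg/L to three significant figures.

22.2 µg/L = 0.0222 mg/L.
Conservation of mass across the mixing zone: C = (0.018·3.17 + 0.082·0.0222) / (0.018 + 0.082) = 0.05888/0.1 = 0.5888 mg/L.

0.589 mg/L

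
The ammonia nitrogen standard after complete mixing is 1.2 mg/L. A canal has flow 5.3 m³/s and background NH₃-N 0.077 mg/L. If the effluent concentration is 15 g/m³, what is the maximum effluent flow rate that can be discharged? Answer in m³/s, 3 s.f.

Mass balance at complete mixing: C_std·(Q_w + Q_r) = Q_w·C_e + Q_r·C_b.
Rearranging, Q_w = Q_r·(C_std − C_b)/(C_e − C_std) = 5.3·(1.2 − 0.077) / (15 − 1.2) = 0.4313 m³/s.

0.431 m³/s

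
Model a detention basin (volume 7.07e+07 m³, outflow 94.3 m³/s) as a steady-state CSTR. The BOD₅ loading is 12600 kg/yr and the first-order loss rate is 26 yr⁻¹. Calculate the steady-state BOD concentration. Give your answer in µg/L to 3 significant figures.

2.62 µg/L

Outflow Q = 94.3 m³/s × 3.156e+07 s/yr = 2.976e+09 m³/yr.
Steady-state CSTR mass balance: W = Q·C + k·V·C, so C = W/(Q + kV).
Q + kV = 2.976e+09 + 26·7.07e+07 = 4.814e+09 m³/yr.
C = 12600/4.814e+09 = 2.617e-06 kg/m³ = 0.002617 mg/L = 2.617 µg/L.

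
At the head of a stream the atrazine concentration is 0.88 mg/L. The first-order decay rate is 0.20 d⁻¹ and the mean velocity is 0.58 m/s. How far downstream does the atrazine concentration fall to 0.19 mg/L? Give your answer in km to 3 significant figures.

384 km

From C = C₀·e^(−kt), t = ln(C₀/C)/k = ln(0.88/0.19)/0.20 = 1.533/0.20 = 7.664 d.
Distance = v·t = 0.58 m/s × 6.622e+05 s = 3.841e+05 m = 384.1 km.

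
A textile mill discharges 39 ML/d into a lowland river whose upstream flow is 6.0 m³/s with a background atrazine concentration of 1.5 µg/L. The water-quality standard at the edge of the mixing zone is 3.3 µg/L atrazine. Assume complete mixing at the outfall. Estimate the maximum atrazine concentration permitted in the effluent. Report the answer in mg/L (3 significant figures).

0.0272 mg/L

39 ML/d = 0.4514 m³/s.
1.5 µg/L = 0.0015 mg/L.
3.3 µg/L = 0.0033 mg/L.
Mass balance: 0.0033·6.451 = 0.4514·Cₑ + 6·0.0015.
Cₑ = (0.02129 − 0.009) / 0.4514 = 0.02723 mg/L.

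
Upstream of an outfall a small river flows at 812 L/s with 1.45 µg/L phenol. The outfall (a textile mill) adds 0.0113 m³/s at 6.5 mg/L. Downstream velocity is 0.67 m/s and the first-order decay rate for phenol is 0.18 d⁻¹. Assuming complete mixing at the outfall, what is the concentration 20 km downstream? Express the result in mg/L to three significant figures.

812 L/s = 0.812 m³/s.
1.45 µg/L = 0.00145 mg/L.
After complete mixing, C₀ = (0.0113·6.5 + 0.812·0.00145) / 0.8233 = 0.09064 mg/L.
Travel time t = 2e+04 m / 0.67 m/s = 2.985e+04 s = 0.3455 d.
C = 0.09064·exp(−0.18·0.3455) = 0.09064·0.9397 = 0.08518 mg/L.

0.0852 mg/L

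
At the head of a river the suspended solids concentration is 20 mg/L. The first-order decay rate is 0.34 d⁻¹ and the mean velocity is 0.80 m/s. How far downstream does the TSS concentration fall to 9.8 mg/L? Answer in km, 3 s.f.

145 km

From C = C₀·e^(−kt), t = ln(C₀/C)/k = ln(20/9.8)/0.34 = 0.7133/0.34 = 2.098 d.
Distance = v·t = 0.80 m/s × 1.813e+05 s = 1.45e+05 m = 145 km.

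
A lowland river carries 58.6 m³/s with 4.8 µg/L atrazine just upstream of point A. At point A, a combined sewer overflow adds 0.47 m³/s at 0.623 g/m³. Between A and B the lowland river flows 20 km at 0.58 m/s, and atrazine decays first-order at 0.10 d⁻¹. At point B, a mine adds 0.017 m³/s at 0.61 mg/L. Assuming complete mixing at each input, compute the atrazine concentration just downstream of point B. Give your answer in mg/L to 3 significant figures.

4.8 µg/L = 0.0048 mg/L.
After input A: C = (58.6·0.0048 + 0.47·0.623) / 59.07 = 0.009719 mg/L.
Over the 20 km reach to input B (t = 3.448e+04 s = 0.3991 d), decay gives C = 0.009719·exp(−0.10·0.3991) = 0.009339 mg/L.
After input B: C = (59.07·0.009339 + 0.017·0.61) / 59.09 = 0.009511 mg/L.

0.00951 mg/L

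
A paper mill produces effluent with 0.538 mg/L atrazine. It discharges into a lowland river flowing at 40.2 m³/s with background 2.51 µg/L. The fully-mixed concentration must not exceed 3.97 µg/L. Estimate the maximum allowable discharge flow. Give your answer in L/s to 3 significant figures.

110 L/s

2.51 µg/L = 0.00251 mg/L.
3.97 µg/L = 0.00397 mg/L.
Mass balance at complete mixing: C_std·(Q_w + Q_r) = Q_w·C_e + Q_r·C_b.
Rearranging, Q_w = Q_r·(C_std − C_b)/(C_e − C_std) = 40.2·(0.00397 − 0.00251) / (0.538 − 0.00397) = 0.1099 m³/s.
= 109.9 L/s.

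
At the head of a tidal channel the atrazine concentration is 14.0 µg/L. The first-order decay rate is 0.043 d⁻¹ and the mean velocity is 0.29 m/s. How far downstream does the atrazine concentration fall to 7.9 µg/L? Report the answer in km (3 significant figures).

333 km

From C = C₀·e^(−kt), t = ln(C₀/C)/k = ln(14.0/7.9)/0.043 = 0.5722/0.043 = 13.31 d.
Distance = v·t = 0.29 m/s × 1.15e+06 s = 3.334e+05 m = 333.4 km.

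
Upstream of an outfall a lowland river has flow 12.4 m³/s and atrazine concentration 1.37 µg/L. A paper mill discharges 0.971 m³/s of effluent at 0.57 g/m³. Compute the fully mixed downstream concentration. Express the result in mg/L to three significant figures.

0.0427 mg/L

1.37 µg/L = 0.00137 mg/L.
By mass balance at complete mixing, C = (0.971·0.57 + 12.4·0.00137) / (0.971 + 12.4) = 0.5705/13.37 = 0.04266 mg/L.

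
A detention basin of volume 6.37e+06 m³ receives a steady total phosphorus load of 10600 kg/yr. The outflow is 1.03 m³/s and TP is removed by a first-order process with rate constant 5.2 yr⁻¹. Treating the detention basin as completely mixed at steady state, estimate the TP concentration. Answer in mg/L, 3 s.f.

Outflow Q = 1.03 m³/s × 3.156e+07 s/yr = 3.25e+07 m³/yr.
Steady-state CSTR mass balance: W = Q·C + k·V·C, so C = W/(Q + kV).
Q + kV = 3.25e+07 + 5.2·6.37e+06 = 6.563e+07 m³/yr.
C = 10600/6.563e+07 = 0.0001615 kg/m³ = 0.1615 mg/L.

0.162 mg/L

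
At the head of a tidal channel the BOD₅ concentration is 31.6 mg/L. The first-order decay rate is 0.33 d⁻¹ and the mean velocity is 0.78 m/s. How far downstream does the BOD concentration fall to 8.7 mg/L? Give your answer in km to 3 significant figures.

From C = C₀·e^(−kt), t = ln(C₀/C)/k = ln(31.6/8.7)/0.33 = 1.29/0.33 = 3.909 d.
Distance = v·t = 0.78 m/s × 3.377e+05 s = 2.634e+05 m = 263.4 km.

263 km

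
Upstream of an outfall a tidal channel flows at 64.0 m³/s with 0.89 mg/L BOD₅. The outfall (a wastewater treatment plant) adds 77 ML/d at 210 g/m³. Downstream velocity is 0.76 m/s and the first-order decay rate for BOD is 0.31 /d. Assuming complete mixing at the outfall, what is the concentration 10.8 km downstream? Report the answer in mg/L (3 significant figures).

3.57 mg/L

77 ML/d = 0.8912 m³/s.
After complete mixing, C₀ = (0.8912·210 + 64·0.89) / 64.89 = 3.762 mg/L.
Travel time t = 1.08e+04 m / 0.76 m/s = 1.421e+04 s = 0.1645 d.
C = 3.762·exp(−0.31·0.1645) = 3.762·0.9503 = 3.575 mg/L.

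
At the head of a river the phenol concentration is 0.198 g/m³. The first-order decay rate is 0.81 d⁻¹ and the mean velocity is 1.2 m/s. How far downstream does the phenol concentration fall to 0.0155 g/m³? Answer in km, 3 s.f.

326 km

From C = C₀·e^(−kt), t = ln(C₀/C)/k = ln(0.198/0.0155)/0.81 = 2.547/0.81 = 3.145 d.
Distance = v·t = 1.2 m/s × 2.717e+05 s = 3.261e+05 m = 326.1 km.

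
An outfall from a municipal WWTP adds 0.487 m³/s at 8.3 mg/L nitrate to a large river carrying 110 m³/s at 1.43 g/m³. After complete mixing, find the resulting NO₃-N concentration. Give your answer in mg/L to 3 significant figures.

1.46 mg/L

Flow-weighted mixing gives C = (0.487·8.3 + 110·1.43) / (0.487 + 110) = 161.3/110.5 = 1.46 mg/L.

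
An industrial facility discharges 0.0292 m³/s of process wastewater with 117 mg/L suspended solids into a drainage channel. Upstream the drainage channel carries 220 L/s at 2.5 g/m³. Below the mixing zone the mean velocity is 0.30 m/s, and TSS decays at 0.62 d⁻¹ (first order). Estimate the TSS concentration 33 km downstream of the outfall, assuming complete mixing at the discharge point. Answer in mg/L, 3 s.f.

7.23 mg/L

220 L/s = 0.22 m³/s.
After complete mixing, C₀ = (0.0292·117 + 0.22·2.5) / 0.2492 = 15.92 mg/L.
Travel time t = 3.3e+04 m / 0.30 m/s = 1.1e+05 s = 1.273 d.
C = 15.92·exp(−0.62·1.273) = 15.92·0.4541 = 7.228 mg/L.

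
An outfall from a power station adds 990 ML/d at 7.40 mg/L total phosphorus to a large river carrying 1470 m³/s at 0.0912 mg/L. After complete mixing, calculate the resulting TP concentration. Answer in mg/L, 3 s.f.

0.148 mg/L

990 ML/d = 11.46 m³/s.
Conservation of mass across the mixing zone: C = (11.46·7.4 + 1470·0.0912) / (11.46 + 1470) = 218.9/1481 = 0.1477 mg/L.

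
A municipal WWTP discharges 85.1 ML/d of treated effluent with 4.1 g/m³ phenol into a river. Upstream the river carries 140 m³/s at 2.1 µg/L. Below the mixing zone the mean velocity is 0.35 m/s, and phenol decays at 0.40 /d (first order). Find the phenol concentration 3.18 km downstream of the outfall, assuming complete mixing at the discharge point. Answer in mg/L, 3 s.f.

0.0295 mg/L

85.1 ML/d = 0.985 m³/s.
2.1 µg/L = 0.0021 mg/L.
After complete mixing, C₀ = (0.985·4.1 + 140·0.0021) / 141 = 0.03073 mg/L.
Travel time t = 3180 m / 0.35 m/s = 9086 s = 0.1052 d.
C = 0.03073·exp(−0.40·0.1052) = 0.03073·0.9588 = 0.02946 mg/L.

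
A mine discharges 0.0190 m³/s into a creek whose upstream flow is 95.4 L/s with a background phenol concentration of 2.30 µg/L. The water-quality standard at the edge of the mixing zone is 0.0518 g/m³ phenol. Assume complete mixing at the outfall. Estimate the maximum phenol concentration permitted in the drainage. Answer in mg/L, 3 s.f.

0.300 mg/L

95.4 L/s = 0.0954 m³/s.
2.30 µg/L = 0.0023 mg/L.
Mass balance: 0.0518·0.1144 = 0.019·Cₑ + 0.0954·0.0023.
Cₑ = (0.005926 − 0.0002194) / 0.019 = 0.3003 mg/L.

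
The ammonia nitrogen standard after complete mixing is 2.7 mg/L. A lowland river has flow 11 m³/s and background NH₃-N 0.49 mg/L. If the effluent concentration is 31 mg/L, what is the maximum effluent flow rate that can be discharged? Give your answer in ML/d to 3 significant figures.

Mass balance at complete mixing: C_std·(Q_w + Q_r) = Q_w·C_e + Q_r·C_b.
Rearranging, Q_w = Q_r·(C_std − C_b)/(C_e − C_std) = 11·(2.7 − 0.49) / (31 − 2.7) = 0.859 m³/s.
= 74.22 ML/d.

74.2 ML/d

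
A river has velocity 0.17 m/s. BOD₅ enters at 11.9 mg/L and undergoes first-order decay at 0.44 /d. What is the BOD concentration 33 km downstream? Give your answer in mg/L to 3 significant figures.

Travel time t = 33 km / 0.17 m/s = 3.3e+04/0.17 = 1.941e+05 s = 2.247 d.
First-order decay: C = 11.9·exp(−0.44·2.247) = 11.9·0.3721 = 4.428 mg/L.

4.43 mg/L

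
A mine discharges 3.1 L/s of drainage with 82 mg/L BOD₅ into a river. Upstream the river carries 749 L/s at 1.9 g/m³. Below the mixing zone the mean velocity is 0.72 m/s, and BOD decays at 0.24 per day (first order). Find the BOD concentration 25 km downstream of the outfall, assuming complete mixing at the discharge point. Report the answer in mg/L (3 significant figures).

3.1 L/s = 0.0031 m³/s.
749 L/s = 0.749 m³/s.
After complete mixing, C₀ = (0.0031·82 + 0.749·1.9) / 0.7521 = 2.23 mg/L.
Travel time t = 2.5e+04 m / 0.72 m/s = 3.472e+04 s = 0.4019 d.
C = 2.23·exp(−0.24·0.4019) = 2.23·0.9081 = 2.025 mg/L.

2.03 mg/L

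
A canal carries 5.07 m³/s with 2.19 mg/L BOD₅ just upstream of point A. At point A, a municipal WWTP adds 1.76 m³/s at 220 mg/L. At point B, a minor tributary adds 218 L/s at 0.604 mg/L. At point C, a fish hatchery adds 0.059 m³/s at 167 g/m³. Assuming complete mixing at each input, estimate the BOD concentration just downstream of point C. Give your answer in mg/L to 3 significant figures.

57.4 mg/L

After input A: C = (5.07·2.19 + 1.76·220) / 6.83 = 58.32 mg/L.
218 L/s = 0.218 m³/s.
After input B: C = (6.83·58.32 + 0.218·0.604) / 7.048 = 56.53 mg/L.
After input C: C = (7.048·56.53 + 0.059·167) / 7.107 = 57.45 mg/L.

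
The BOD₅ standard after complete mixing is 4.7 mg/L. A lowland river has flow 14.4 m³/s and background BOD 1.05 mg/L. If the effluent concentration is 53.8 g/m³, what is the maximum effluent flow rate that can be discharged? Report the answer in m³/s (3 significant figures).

1.07 m³/s

Mass balance at complete mixing: C_std·(Q_w + Q_r) = Q_w·C_e + Q_r·C_b.
Rearranging, Q_w = Q_r·(C_std − C_b)/(C_e − C_std) = 14.4·(4.7 − 1.05) / (53.8 − 4.7) = 1.07 m³/s.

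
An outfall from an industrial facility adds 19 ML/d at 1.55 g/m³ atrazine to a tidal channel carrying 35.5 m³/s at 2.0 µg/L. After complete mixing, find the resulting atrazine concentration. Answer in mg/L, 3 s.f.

0.0115 mg/L

19 ML/d = 0.2199 m³/s.
2.0 µg/L = 0.002 mg/L.
By mass balance at complete mixing, C = (0.2199·1.55 + 35.5·0.002) / (0.2199 + 35.5) = 0.4119/35.72 = 0.01153 mg/L.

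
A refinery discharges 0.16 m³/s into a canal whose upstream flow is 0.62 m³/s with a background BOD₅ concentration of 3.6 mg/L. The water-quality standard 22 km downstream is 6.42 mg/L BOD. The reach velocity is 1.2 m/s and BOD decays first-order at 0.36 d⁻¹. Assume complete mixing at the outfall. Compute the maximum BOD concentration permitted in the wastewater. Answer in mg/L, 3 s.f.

Travel time to the compliance point: t = 2.2e+04/1.2 = 1.833e+04 s = 0.2122 d; decay factor exp(−0.36·0.2122) = 0.9265.
So the concentration just after mixing may be at most 6.42/0.9265 = 6.93 mg/L.
Mass balance: 6.93·0.78 = 0.16·Cₑ + 0.62·3.6.
Cₑ = (5.405 − 2.232) / 0.16 = 19.83 mg/L.

19.8 mg/L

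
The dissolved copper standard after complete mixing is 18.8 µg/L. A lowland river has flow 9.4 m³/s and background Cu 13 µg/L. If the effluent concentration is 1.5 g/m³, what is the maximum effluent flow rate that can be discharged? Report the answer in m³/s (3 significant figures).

0.0368 m³/s

13 µg/L = 0.013 mg/L.
18.8 µg/L = 0.0188 mg/L.
Mass balance at complete mixing: C_std·(Q_w + Q_r) = Q_w·C_e + Q_r·C_b.
Rearranging, Q_w = Q_r·(C_std − C_b)/(C_e − C_std) = 9.4·(0.0188 − 0.013) / (1.5 − 0.0188) = 0.03681 m³/s.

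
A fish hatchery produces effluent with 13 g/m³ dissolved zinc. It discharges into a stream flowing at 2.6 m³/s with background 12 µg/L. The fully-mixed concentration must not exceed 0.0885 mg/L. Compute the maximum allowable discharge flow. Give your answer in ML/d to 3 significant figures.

12 µg/L = 0.012 mg/L.
Mass balance at complete mixing: C_std·(Q_w + Q_r) = Q_w·C_e + Q_r·C_b.
Rearranging, Q_w = Q_r·(C_std − C_b)/(C_e − C_std) = 2.6·(0.0885 − 0.012) / (13 − 0.0885) = 0.0154 m³/s.
= 1.331 ML/d.

1.33 ML/d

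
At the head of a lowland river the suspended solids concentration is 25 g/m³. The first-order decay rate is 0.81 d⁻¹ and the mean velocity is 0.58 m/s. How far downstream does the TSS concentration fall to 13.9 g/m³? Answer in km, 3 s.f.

From C = C₀·e^(−kt), t = ln(C₀/C)/k = ln(25/13.9)/0.81 = 0.587/0.81 = 0.7247 d.
Distance = v·t = 0.58 m/s × 6.261e+04 s = 3.631e+04 m = 36.31 km.

36.3 km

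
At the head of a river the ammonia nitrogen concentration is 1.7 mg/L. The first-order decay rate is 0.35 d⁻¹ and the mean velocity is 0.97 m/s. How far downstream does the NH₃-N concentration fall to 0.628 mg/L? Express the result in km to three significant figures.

238 km

From C = C₀·e^(−kt), t = ln(C₀/C)/k = ln(1.7/0.628)/0.35 = 0.9958/0.35 = 2.845 d.
Distance = v·t = 0.97 m/s × 2.458e+05 s = 2.385e+05 m = 238.5 km.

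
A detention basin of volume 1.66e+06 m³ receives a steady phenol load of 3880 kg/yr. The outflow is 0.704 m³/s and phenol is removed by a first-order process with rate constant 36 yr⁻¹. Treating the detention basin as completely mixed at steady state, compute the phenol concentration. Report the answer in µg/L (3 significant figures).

Outflow Q = 0.704 m³/s × 3.156e+07 s/yr = 2.222e+07 m³/yr.
Steady-state CSTR mass balance: W = Q·C + k·V·C, so C = W/(Q + kV).
Q + kV = 2.222e+07 + 36·1.66e+06 = 8.198e+07 m³/yr.
C = 3880/8.198e+07 = 4.733e-05 kg/m³ = 0.04733 mg/L = 47.33 µg/L.

47.3 µg/L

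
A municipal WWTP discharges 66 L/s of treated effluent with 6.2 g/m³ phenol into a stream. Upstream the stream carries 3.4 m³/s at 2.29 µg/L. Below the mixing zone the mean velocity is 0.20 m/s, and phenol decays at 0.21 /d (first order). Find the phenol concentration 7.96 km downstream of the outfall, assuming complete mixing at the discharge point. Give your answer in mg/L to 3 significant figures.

66 L/s = 0.066 m³/s.
2.29 µg/L = 0.00229 mg/L.
After complete mixing, C₀ = (0.066·6.2 + 3.4·0.00229) / 3.466 = 0.1203 mg/L.
Travel time t = 7960 m / 0.20 m/s = 3.98e+04 s = 0.4606 d.
C = 0.1203·exp(−0.21·0.4606) = 0.1203·0.9078 = 0.1092 mg/L.

0.109 mg/L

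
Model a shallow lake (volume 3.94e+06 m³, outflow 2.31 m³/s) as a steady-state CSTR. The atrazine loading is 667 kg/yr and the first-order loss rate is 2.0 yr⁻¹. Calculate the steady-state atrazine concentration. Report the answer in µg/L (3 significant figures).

Outflow Q = 2.31 m³/s × 3.156e+07 s/yr = 7.29e+07 m³/yr.
Steady-state CSTR mass balance: W = Q·C + k·V·C, so C = W/(Q + kV).
Q + kV = 7.29e+07 + 2.0·3.94e+06 = 8.078e+07 m³/yr.
C = 667/8.078e+07 = 8.257e-06 kg/m³ = 0.008257 mg/L = 8.257 µg/L.

8.26 µg/L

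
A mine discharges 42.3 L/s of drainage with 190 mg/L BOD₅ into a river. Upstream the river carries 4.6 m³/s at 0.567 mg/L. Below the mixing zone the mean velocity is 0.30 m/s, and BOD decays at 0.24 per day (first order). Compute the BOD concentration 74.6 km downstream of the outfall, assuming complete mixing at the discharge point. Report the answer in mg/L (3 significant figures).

1.15 mg/L

42.3 L/s = 0.0423 m³/s.
After complete mixing, C₀ = (0.0423·190 + 4.6·0.567) / 4.642 = 2.293 mg/L.
Travel time t = 7.46e+04 m / 0.30 m/s = 2.487e+05 s = 2.878 d.
C = 2.293·exp(−0.24·2.878) = 2.293·0.5012 = 1.149 mg/L.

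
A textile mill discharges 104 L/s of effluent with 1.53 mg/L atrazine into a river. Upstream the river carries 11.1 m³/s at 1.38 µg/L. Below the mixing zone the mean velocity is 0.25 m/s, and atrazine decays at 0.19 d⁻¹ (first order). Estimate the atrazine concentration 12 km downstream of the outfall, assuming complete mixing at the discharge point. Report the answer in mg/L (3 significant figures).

0.0140 mg/L

104 L/s = 0.104 m³/s.
1.38 µg/L = 0.00138 mg/L.
After complete mixing, C₀ = (0.104·1.53 + 11.1·0.00138) / 11.2 = 0.01557 mg/L.
Travel time t = 1.2e+04 m / 0.25 m/s = 4.8e+04 s = 0.5556 d.
C = 0.01557·exp(−0.19·0.5556) = 0.01557·0.8998 = 0.01401 mg/L.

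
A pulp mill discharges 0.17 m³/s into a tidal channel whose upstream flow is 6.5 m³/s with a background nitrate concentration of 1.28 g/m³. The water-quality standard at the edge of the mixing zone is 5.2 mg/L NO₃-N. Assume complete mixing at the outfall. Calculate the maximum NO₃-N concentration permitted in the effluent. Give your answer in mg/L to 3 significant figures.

155 mg/L

Mass balance: 5.2·6.67 = 0.17·Cₑ + 6.5·1.28.
Cₑ = (34.68 − 8.32) / 0.17 = 155.1 mg/L.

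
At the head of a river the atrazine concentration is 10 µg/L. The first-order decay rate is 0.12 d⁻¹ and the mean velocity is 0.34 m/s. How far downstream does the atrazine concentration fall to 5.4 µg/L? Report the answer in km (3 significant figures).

From C = C₀·e^(−kt), t = ln(C₀/C)/k = ln(10/5.4)/0.12 = 0.6162/0.12 = 5.135 d.
Distance = v·t = 0.34 m/s × 4.437e+05 s = 1.508e+05 m = 150.8 km.

151 km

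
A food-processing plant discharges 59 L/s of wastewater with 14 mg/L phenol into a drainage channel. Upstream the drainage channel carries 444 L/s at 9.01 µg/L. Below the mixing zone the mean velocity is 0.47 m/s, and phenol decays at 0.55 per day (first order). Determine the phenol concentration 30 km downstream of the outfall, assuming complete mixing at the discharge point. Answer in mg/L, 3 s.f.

1.10 mg/L

59 L/s = 0.059 m³/s.
444 L/s = 0.444 m³/s.
9.01 µg/L = 0.00901 mg/L.
After complete mixing, C₀ = (0.059·14 + 0.444·0.00901) / 0.503 = 1.65 mg/L.
Travel time t = 3e+04 m / 0.47 m/s = 6.383e+04 s = 0.7388 d.
C = 1.65·exp(−0.55·0.7388) = 1.65·0.6661 = 1.099 mg/L.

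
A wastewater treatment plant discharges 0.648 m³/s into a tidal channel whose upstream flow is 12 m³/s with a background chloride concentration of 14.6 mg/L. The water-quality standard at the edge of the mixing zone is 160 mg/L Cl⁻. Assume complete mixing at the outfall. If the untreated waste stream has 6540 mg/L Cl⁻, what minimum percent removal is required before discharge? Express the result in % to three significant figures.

56.4 %

Mass balance: 160·12.65 = 0.648·Cₑ + 12·14.6.
Cₑ = (2024 − 175.2) / 0.648 = 2853 mg/L.
Required removal = 1 − 2853/6540 = 56.38 %.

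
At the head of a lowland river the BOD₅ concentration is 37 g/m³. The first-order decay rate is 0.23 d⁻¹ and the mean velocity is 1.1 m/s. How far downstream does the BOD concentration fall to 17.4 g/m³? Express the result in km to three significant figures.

From C = C₀·e^(−kt), t = ln(C₀/C)/k = ln(37/17.4)/0.23 = 0.7544/0.23 = 3.28 d.
Distance = v·t = 1.1 m/s × 2.834e+05 s = 3.118e+05 m = 311.8 km.

312 km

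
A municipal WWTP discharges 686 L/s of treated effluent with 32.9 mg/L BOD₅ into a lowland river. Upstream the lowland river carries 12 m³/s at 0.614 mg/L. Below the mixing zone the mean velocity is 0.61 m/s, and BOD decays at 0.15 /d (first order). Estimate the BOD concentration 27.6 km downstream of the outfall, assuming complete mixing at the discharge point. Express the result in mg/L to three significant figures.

2.18 mg/L

686 L/s = 0.686 m³/s.
After complete mixing, C₀ = (0.686·32.9 + 12·0.614) / 12.69 = 2.36 mg/L.
Travel time t = 2.76e+04 m / 0.61 m/s = 4.525e+04 s = 0.5237 d.
C = 2.36·exp(−0.15·0.5237) = 2.36·0.9245 = 2.182 mg/L.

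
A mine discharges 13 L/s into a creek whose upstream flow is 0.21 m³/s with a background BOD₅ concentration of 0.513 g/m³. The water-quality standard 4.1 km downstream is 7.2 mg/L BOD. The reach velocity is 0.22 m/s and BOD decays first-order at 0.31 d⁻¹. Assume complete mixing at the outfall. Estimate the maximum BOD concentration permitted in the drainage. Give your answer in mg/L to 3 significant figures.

124 mg/L

13 L/s = 0.013 m³/s.
Travel time to the compliance point: t = 4100/0.22 = 1.864e+04 s = 0.2157 d; decay factor exp(−0.31·0.2157) = 0.9353.
So the concentration just after mixing may be at most 7.2/0.9353 = 7.698 mg/L.
Mass balance: 7.698·0.223 = 0.013·Cₑ + 0.21·0.513.
Cₑ = (1.717 − 0.1077) / 0.013 = 123.8 mg/L.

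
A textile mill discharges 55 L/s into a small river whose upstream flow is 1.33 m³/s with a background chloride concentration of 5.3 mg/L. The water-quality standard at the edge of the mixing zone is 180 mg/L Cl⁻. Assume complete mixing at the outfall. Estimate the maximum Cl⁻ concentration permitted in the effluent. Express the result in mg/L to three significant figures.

55 L/s = 0.055 m³/s.
Mass balance: 180·1.385 = 0.055·Cₑ + 1.33·5.3.
Cₑ = (249.3 − 7.049) / 0.055 = 4405 mg/L.

4400 mg/L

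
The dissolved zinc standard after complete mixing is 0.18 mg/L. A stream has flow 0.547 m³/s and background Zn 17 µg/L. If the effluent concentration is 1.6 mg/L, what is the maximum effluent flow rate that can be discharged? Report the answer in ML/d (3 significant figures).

17 µg/L = 0.017 mg/L.
Mass balance at complete mixing: C_std·(Q_w + Q_r) = Q_w·C_e + Q_r·C_b.
Rearranging, Q_w = Q_r·(C_std − C_b)/(C_e − C_std) = 0.547·(0.18 − 0.017) / (1.6 − 0.18) = 0.06279 m³/s.
= 5.425 ML/d.

5.43 ML/d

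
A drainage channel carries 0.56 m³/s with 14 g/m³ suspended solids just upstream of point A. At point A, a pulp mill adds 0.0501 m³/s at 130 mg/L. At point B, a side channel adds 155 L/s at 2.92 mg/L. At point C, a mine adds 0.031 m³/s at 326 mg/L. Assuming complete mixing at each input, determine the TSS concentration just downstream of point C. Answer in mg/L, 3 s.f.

After input A: C = (0.56·14 + 0.0501·130) / 0.6101 = 23.53 mg/L.
155 L/s = 0.155 m³/s.
After input B: C = (0.6101·23.53 + 0.155·2.92) / 0.7651 = 19.35 mg/L.
After input C: C = (0.7651·19.35 + 0.031·326) / 0.7961 = 31.29 mg/L.

31.3 mg/L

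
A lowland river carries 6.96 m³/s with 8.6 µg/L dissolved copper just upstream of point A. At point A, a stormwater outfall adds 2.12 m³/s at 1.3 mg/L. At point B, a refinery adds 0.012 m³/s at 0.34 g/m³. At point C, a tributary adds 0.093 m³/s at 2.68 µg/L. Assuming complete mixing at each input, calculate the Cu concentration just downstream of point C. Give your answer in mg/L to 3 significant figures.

0.307 mg/L

8.6 µg/L = 0.0086 mg/L.
After input A: C = (6.96·0.0086 + 2.12·1.3) / 9.08 = 0.3101 mg/L.
After input B: C = (9.08·0.3101 + 0.012·0.34) / 9.092 = 0.3102 mg/L.
2.68 µg/L = 0.00268 mg/L.
After input C: C = (9.092·0.3102 + 0.093·0.00268) / 9.185 = 0.307 mg/L.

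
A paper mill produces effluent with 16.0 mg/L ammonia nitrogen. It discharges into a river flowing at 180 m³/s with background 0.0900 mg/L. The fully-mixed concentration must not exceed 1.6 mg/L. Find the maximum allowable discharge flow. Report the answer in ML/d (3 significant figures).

1630 ML/d

Mass balance at complete mixing: C_std·(Q_w + Q_r) = Q_w·C_e + Q_r·C_b.
Rearranging, Q_w = Q_r·(C_std − C_b)/(C_e − C_std) = 180·(1.6 − 0.09) / (16 − 1.6) = 18.88 m³/s.
= 1631 ML/d.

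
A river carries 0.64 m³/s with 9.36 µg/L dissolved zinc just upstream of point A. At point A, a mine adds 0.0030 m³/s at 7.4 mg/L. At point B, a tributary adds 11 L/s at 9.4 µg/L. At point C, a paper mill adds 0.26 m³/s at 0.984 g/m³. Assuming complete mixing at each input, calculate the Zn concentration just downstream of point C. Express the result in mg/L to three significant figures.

0.311 mg/L

9.36 µg/L = 0.00936 mg/L.
After input A: C = (0.64·0.00936 + 0.003·7.4) / 0.643 = 0.04384 mg/L.
11 L/s = 0.011 m³/s.
9.4 µg/L = 0.0094 mg/L.
After input B: C = (0.643·0.04384 + 0.011·0.0094) / 0.654 = 0.04326 mg/L.
After input C: C = (0.654·0.04326 + 0.26·0.984) / 0.914 = 0.3109 mg/L.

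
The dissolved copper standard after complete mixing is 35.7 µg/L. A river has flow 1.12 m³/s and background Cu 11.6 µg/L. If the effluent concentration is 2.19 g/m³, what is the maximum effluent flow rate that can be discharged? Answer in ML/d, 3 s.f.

1.08 ML/d

11.6 µg/L = 0.0116 mg/L.
35.7 µg/L = 0.0357 mg/L.
Mass balance at complete mixing: C_std·(Q_w + Q_r) = Q_w·C_e + Q_r·C_b.
Rearranging, Q_w = Q_r·(C_std − C_b)/(C_e − C_std) = 1.12·(0.0357 − 0.0116) / (2.19 − 0.0357) = 0.01253 m³/s.
= 1.083 ML/d.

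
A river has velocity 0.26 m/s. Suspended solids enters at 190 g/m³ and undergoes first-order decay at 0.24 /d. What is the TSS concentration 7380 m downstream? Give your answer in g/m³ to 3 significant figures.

176 g/m³

Travel time t = 7380 m / 0.26 m/s = 7380/0.26 = 2.838e+04 s = 0.3285 d.
First-order decay: C = 190·exp(−0.24·0.3285) = 190·0.9242 = 175.6 g/m³.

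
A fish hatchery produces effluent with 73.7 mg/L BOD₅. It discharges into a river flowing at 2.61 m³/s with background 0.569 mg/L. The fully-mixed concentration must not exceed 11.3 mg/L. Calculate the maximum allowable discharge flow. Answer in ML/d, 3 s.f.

38.8 ML/d

Mass balance at complete mixing: C_std·(Q_w + Q_r) = Q_w·C_e + Q_r·C_b.
Rearranging, Q_w = Q_r·(C_std − C_b)/(C_e − C_std) = 2.61·(11.3 − 0.569) / (73.7 − 11.3) = 0.4488 m³/s.
= 38.78 ML/d.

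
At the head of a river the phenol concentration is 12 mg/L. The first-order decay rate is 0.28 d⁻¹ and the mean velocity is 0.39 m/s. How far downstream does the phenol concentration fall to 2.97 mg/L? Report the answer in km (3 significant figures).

168 km

From C = C₀·e^(−kt), t = ln(C₀/C)/k = ln(12/2.97)/0.28 = 1.396/0.28 = 4.987 d.
Distance = v·t = 0.39 m/s × 4.309e+05 s = 1.68e+05 m = 168 km.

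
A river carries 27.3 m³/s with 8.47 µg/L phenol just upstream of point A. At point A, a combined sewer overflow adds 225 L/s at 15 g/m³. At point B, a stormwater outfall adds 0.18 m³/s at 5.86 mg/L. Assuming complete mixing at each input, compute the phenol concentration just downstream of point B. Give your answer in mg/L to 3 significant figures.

0.168 mg/L

8.47 µg/L = 0.00847 mg/L.
225 L/s = 0.225 m³/s.
After input A: C = (27.3·0.00847 + 0.225·15) / 27.53 = 0.131 mg/L.
After input B: C = (27.53·0.131 + 0.18·5.86) / 27.71 = 0.1682 mg/L.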